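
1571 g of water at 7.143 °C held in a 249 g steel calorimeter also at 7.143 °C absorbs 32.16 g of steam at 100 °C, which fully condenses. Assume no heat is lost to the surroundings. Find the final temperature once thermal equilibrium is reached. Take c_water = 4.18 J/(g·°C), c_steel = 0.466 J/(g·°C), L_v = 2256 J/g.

T_f ≈ 19.6 °C

Heat gained plus heat lost sum to zero:
latent heat released on condensation: 32.16·2256 = 72553
  condensate cools 100→T: 32.16·4.18·(T − 100) = 134.43(T − 100)
  original water: 6566.8(T − 7.143)
  cup: 116.03(T − 7.143)
6817.2 T = 72553 + 13443 + 47735 = 133731
T ≈ 19.62 °C (< 100 °C, so full condensation is consistent).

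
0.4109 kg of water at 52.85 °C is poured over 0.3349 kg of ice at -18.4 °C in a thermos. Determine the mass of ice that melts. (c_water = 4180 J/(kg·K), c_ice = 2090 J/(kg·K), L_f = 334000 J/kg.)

m_melted ≈ 0.233 kg

Water can give up m c ΔT = 0.4109·4180·52.85 = 90773 J before reaching 0 °C.
Of that, 0.3349·2090·18.4 = 12879 J goes to bring the ice to 0 °C, leaving 77894 J.
Fully melting the ice requires m_ice L_f = 0.3349·334000 = 111857 J.
That's not enough to melt it all — equilibrium is at 0 °C with ice remaining.
Mass melted = 77894/334000 ≈ 0.2332 kg.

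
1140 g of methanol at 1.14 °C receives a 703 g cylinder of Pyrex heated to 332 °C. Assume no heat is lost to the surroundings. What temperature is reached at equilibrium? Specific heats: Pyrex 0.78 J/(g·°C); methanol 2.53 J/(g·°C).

|Q_Pyrex| = |Q_methanol|:
703*0.78*(332 − T) = 1140*2.53*(T − 1.14)
548.34(332 − T) = 2884.2(T − 1.14)
3432.5 T = 185337  ⇒  T ≈ 53.99 °C

T_f ≈ 54.0 °C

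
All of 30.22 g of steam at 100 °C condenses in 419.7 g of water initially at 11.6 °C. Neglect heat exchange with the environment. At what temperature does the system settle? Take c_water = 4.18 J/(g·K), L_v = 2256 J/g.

T_f ≈ 53.8 °C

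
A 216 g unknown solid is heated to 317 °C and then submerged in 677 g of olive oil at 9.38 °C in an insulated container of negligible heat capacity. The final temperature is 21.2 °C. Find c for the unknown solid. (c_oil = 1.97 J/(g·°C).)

Taking heat into each body as positive, Σ m c ΔT = 0:
216×c×(21.2 − 317) + 677×1.97×(21.2 − 9.38) = 0
-63893 c = -15764
c = -15764/-63893 ≈ 0.2467 J/(g·°C)

c ≈ 0.247 J/(g·°C)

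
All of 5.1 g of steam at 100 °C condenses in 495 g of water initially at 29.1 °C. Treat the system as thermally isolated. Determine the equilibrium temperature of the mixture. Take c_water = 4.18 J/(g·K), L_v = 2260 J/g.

T_f ≈ 35.3 °C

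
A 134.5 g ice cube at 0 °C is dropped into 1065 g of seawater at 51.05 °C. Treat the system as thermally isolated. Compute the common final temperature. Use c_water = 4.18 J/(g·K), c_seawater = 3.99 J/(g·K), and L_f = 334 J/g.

Taking heat into each body as positive, Σ m c ΔT = 0:
melt ice: 134.5·334 = 44923; warm the meltwater: 562.21 T; seawater: 4249.4(T − 51.05)
4811.6 T = 216929 − 44923 = 172006
T ≈ 35.75 °C (positive, so assuming full melt was valid).

T_f ≈ 35.7 °C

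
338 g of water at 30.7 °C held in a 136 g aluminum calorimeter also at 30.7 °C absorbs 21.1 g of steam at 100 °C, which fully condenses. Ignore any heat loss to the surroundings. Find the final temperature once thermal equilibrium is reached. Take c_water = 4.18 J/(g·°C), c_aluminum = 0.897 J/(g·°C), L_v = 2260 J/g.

Taking heat into each body as positive, Σ m c ΔT = 0:
steam→water at 100 °C releases m L_v = 21.1×2260 = 47686
  condensed water 100 °C→T: 88.2(T − 100)
  original water: 1412.8(T − 30.7)
  cup: 121.99(T − 30.7)
1623 T = 47686 + 8819.8 + 47119 = 103625
T ≈ 63.85 °C, under the boiling point, so the assumption holds.

T_f ≈ 63.8 °C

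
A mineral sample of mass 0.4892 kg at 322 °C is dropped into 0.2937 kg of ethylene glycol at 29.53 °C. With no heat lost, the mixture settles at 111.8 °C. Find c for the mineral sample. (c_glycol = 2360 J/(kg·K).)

c ≈ 555 J/(kg·K)

m_s c (T_s − T_f) = m_glycol c_glycol (T_f − T_0):
0.4892×c×(322 − 111.8) = 0.2937×2360×(111.8 − 29.53)
102.83 c = 57024  ⇒  c ≈ 554.5 J/(kg·K)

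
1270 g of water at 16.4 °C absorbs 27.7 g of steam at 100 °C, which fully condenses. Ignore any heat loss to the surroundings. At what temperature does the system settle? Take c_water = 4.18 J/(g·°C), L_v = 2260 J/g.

Taking heat into each body as positive, Σ m c ΔT = 0:
latent heat released on condensation: 27.7×2260 = 62602; condensed water 100 °C→T: 115.79(T − 100); water warms: 1270×4.18×(T − 16.4) = 5308.6(T − 16.4)
5424.4 T = 62602 + 11579 + 87061 = 161242
T ≈ 29.73 °C (< 100 °C, so full condensation is consistent).

T_f ≈ 29.7 °C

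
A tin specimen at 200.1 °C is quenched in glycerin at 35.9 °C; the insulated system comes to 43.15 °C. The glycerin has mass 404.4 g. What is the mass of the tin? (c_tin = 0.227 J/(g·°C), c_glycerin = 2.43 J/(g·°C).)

m ≈ 200 g

Energy conservation, ΣQ = 0:
m×0.227×(43.15 − 200.1) + 404.4×2.43×(43.15 − 35.9) = 0
-35.63 m = -7124.5
m = -7124.5/-35.63 ≈ 200 g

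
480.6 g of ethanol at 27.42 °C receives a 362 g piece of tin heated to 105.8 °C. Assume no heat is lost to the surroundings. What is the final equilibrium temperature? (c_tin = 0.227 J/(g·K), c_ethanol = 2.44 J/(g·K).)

T_f ≈ 32.6 °C

Let T be the final temperature. ΣQ_i = 0:
362*0.227*(T − 105.8) + 480.6*2.44*(T − 27.42) = 0
82.17(T − 105.8) + 1172.7(T − 27.42) = 0
1254.8 T = 40848
T ≈ 32.55 °C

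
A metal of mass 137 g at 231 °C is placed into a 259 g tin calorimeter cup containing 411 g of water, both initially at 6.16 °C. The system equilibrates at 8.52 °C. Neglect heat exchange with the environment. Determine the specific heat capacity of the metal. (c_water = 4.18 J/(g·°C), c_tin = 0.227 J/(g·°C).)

c ≈ 0.138 J/(g·°C)

Heat gained plus heat lost sum to zero:
137×c×(8.52 − 231) + 411×4.18×(8.52 − 6.16) + 259×0.227×(8.52 − 6.16) = 0
-30480 c = -4193.2
c = -4193.2/-30480 ≈ 0.1376 J/(g·°C)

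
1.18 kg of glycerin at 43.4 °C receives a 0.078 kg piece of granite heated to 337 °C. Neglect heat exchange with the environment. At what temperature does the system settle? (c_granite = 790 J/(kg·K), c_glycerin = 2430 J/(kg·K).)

T_f ≈ 49.6 °C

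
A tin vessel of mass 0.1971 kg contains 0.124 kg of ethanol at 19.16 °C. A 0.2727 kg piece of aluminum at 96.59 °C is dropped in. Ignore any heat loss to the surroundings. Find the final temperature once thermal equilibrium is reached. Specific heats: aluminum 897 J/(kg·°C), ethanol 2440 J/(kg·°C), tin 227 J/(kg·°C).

T_f ≈ 51.2 °C

Net heat exchanged in the isolated system is zero:
0.2727×897×(T − 96.59) + 0.124×2440×(T − 19.16) + 0.1971×227×(T − 19.16) = 0
(244.61 + 302.56 + 44.74) T = 244.61×96.59 + 302.56×19.16 + 44.74×19.16
T ≈ 51.16 °C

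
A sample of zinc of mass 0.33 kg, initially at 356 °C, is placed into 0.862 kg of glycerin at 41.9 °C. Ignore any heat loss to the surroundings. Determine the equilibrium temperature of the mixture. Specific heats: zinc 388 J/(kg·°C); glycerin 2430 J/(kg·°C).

T_f ≈ 60.0 °C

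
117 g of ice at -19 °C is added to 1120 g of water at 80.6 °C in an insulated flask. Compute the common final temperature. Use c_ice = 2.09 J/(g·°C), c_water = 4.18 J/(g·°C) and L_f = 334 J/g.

Conservation of energy gives ΣQ = 0:
warm ice to 0 °C: 117×2.09×(0 − (-19)) = 4646.1; fusion: m_ice L_f = 117×334 = 39078; warm the meltwater: 489.06 T; water cools: 1120×4.18×(T − 80.6) = 4681.6(T − 80.6)
5170.7 T = 377337 − 43724 = 333613
T ≈ 64.52 °C — above 0 °C, consistent with complete melting.

T_f ≈ 64.5 °C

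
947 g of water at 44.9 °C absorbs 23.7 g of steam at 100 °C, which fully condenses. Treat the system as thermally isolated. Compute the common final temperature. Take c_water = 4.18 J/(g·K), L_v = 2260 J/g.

T_f ≈ 59.4 °C

Energy conservation, ΣQ = 0:
condense steam: −23.7×2260 = −53562
  condensate cools 100→T: 23.7×4.18×(T − 100) = 99.07(T − 100)
  water warms: 947×4.18×(T − 44.9) = 3958.5(T − 44.9)
4057.5 T = 53562 + 9906.6 + 177735 = 241203
T ≈ 59.45 °C (< 100 °C, so full condensation is consistent).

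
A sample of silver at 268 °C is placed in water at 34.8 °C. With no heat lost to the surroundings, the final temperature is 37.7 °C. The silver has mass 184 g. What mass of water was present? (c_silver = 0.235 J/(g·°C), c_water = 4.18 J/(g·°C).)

|Q_silver| = |Q_water|:
184·0.235·(268 − 37.7) = m·4.18·(37.7 − 34.8)
12.12 m = 9958.2  ⇒  m ≈ 821.5 g

m ≈ 821 g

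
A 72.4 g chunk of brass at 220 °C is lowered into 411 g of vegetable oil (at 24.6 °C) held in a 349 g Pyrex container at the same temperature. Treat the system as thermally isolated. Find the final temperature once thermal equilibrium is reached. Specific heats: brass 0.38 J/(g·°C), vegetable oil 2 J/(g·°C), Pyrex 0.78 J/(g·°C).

Taking heat into each body as positive, Σ m c ΔT = 0:
72.4·0.38·(T − 220) + 411·2·(T − 24.6) + 349·0.78·(T − 24.6) = 0
(27.51 + 822 + 272.22) T = 27.51·220 + 822·24.6 + 272.22·24.6
T = 32970 / 1121.7 = 29.4 °C

T_f ≈ 29.4 °C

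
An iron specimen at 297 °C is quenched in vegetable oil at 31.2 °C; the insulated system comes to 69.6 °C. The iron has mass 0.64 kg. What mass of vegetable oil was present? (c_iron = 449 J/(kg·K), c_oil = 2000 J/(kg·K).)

|Q_iron| = |Q_oil|:
0.64×449×(297 − 69.6) = m×2000×(69.6 − 31.2)
76800 m = 65346  ⇒  m ≈ 0.8509 kg

m ≈ 0.851 kg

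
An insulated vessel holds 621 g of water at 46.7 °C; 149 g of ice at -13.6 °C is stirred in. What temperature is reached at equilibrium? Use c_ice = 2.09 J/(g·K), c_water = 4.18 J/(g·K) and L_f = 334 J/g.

Conservation of energy gives ΣQ = 0:
ice -13.6→0 °C: 149×2.09×13.6 = 4235.2; fusion: m_ice L_f = 149×334 = 49766; meltwater 0→T: 149×4.18×T = 622.82 T; water: 2595.8(T − 46.7)
3218.6 T = 121223 − 54001 = 67222
T ≈ 20.89 °C — above 0 °C, consistent with complete melting.

T_f ≈ 20.9 °C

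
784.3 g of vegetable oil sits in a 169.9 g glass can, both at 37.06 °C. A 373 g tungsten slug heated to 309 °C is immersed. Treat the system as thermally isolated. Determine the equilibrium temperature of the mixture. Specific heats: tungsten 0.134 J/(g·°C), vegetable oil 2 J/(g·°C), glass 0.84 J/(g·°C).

T_f ≈ 44.8 °C

Heat gained plus heat lost sum to zero:
373·0.134·(T − 309) + 784.3·2·(T − 37.06) + 169.9·0.84·(T − 37.06) = 0
(49.98 + 1568.6 + 142.72) T = 49.98·309 + 1568.6·37.06 + 142.72·37.06
T = 78866/1761.3 ≈ 44.78 °C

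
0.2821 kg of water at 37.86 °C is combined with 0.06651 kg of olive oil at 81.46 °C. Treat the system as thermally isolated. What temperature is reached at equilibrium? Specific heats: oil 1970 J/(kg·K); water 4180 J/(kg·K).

Net heat exchanged in the isolated system is zero:
0.06651×1970×(T − 81.46) + 0.2821×4180×(T − 37.86) = 0
1310.2 T = 55317
T = 55317 / 1310.2 = 42.2 °C

T_f ≈ 42.2 °C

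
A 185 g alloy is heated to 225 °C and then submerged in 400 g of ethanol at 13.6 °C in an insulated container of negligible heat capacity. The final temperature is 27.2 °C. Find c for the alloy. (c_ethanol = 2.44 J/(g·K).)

c ≈ 0.363 J/(g·K)

Heat lost by the alloy = heat gained by the ethanol:
185·c·(225 − 27.2) = 400·2.44·(27.2 − 13.6)
36593 c = 13274  ⇒  c ≈ 0.3627 J/(g·K)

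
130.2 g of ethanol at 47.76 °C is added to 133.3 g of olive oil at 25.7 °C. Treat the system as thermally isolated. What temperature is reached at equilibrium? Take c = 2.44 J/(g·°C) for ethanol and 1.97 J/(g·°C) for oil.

Setting the total heat transfer to zero:
130.2×2.44×(T − 47.76) + 133.3×1.97×(T − 25.7) = 0
317.69(T − 47.76) + 262.6(T − 25.7) = 0
580.29 T = 21922
T ≈ 37.78 °C

T_f ≈ 37.8 °C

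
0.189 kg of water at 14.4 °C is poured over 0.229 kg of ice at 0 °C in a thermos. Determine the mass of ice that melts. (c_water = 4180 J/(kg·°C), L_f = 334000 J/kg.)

m_melted ≈ 0.0341 kg

Heat available from the water dropping to 0 °C: 0.189×4180×14.4 = 11376 J.
To melt every bit of ice: 0.229×334000 = 76486 J.
That's not enough to melt it all — equilibrium is at 0 °C with ice remaining.
m_melted×334000 = 11376  ⇒  m_melted ≈ 0.03406 kg.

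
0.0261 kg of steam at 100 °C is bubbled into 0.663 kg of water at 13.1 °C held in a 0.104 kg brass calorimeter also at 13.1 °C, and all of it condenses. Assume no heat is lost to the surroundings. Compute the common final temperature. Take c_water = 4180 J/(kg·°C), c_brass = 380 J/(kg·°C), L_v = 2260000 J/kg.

T_f ≈ 36.5 °C

Let T be the final temperature. ΣQ_i = 0:
latent heat released on condensation: 0.0261×2260000 = 58986; condensed water 100 °C→T: 109.1(T − 100); water warms: 0.663×4180×(T − 13.1) = 2771.3(T − 13.1); brass cup: 0.104×380×(T − 13.1) = 39.52(T − 13.1)
2920 T = 58986 + 10910 + 36822 = 106718
T ≈ 36.55 °C (< 100 °C, so full condensation is consistent).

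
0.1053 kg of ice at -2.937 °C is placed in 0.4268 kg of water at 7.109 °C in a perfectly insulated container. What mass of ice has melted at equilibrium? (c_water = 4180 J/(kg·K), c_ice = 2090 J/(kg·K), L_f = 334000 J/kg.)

m_melted ≈ 0.036 kg

Heat available from the water dropping to 0 °C: 0.4268×4180×7.109 = 12683 J.
Of that, 0.1053×2090×2.937 = 646.37 J goes to bring the ice to 0 °C, leaving 12036 J.
Fully melting the ice requires m_ice L_f = 0.1053×334000 = 35170 J.
12036 J < 35170 J, so only part of the ice melts and the system sits at 0 °C.
m_melted×334000 = 12036  ⇒  m_melted ≈ 0.03604 kg.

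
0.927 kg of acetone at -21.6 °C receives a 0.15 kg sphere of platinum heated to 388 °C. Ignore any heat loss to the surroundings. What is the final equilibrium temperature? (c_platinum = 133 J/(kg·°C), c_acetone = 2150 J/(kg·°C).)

Net heat exchanged in the isolated system is zero:
0.15×133×(T − 388) + 0.927×2150×(T − (-21.6)) = 0
(19.95 + 1993.1) T = 19.95×388 + 1993.1×(-21.6)
T = -35309 / 2013 = -17.5 °C

T_f ≈ -17.5 °C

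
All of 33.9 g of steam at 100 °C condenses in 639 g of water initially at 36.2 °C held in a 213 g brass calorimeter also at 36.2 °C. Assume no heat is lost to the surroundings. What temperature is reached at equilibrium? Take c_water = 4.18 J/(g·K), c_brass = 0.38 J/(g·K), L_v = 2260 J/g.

T_f ≈ 65.8 °C

Energy balance with sensible and latent terms:
steam→water at 100 °C releases m L_v = 33.9×2260 = 76614
  condensate cools 100→T: 33.9×4.18×(T − 100) = 141.7(T − 100)
  original water: 2671(T − 36.2)
  brass cup: 213×0.38×(T − 36.2) = 80.94(T − 36.2)
2893.7 T = 76614 + 14170 + 99621 = 190405
T ≈ 65.80 °C — below 100 °C, confirming all the steam condensed.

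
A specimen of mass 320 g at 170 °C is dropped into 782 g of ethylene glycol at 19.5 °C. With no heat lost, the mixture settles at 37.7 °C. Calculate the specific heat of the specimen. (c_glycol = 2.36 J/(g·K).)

c ≈ 0.793 J/(g·K)

m_s c (T_s − T_f) = m_glycol c_glycol (T_f − T_0):
320·c·(170 − 37.7) = 782·2.36·(37.7 − 19.5)
42336 c = 33588  ⇒  c ≈ 0.7934 J/(g·K)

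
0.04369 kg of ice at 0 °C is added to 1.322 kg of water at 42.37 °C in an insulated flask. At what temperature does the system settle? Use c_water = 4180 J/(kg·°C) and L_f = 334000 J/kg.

T_f ≈ 38.5 °C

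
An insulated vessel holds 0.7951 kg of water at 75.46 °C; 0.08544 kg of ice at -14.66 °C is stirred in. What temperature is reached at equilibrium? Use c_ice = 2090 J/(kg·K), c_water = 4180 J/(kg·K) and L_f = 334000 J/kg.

T_f ≈ 59.7 °C

Let T be the final temperature. ΣQ_i = 0:
warm ice to 0 °C: 0.08544·2090·(0 − (-14.66)) = 2617.8; fusion: m_ice L_f = 0.08544·334000 = 28537; warm the meltwater: 357.14 T; water cools: 0.7951·4180·(T − 75.46) = 3323.5(T − 75.46)
3680.7 T = 250793 − 31155 = 219638
T ≈ 59.67 °C. Since T > 0 °C, the all-ice-melts assumption holds.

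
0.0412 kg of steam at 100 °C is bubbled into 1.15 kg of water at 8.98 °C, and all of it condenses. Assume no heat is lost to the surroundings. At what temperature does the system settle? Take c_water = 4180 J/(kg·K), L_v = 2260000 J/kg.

Energy balance with sensible and latent terms:
latent heat released on condensation: 0.0412×2260000 = 93112
  condensed water 100 °C→T: 172.22(T − 100)
  water warms: 1.15×4180×(T − 8.98) = 4807(T − 8.98)
4979.2 T = 93112 + 17222 + 43167 = 153500
T ≈ 30.83 °C (< 100 °C, so full condensation is consistent).

T_f ≈ 30.8 °C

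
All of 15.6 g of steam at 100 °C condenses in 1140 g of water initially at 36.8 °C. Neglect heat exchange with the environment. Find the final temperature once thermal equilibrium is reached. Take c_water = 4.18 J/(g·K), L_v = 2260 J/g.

T_f ≈ 45.0 °C

Sum of m c ΔT and latent-heat terms is zero:
latent heat released on condensation: 15.6·2260 = 35256
  condensed water 100 °C→T: 65.21(T − 100)
  original water: 4765.2(T − 36.8)
4830.4 T = 35256 + 6520.8 + 175359 = 217136
T ≈ 44.95 °C — below 100 °C, confirming all the steam condensed.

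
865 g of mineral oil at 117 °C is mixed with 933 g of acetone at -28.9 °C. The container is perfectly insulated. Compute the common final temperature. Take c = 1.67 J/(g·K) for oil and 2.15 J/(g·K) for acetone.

Let T be the final temperature. ΣQ_i = 0:
865·1.67·(T − 117) + 933·2.15·(T − (-28.9)) = 0
1444.5(T − 117) + 2005.9(T − (-28.9)) = 0
(1444.5 + 2005.9) T = 1444.5·117 + 2005.9·(-28.9)
T ≈ 32.18 °C

T_f ≈ 32.2 °C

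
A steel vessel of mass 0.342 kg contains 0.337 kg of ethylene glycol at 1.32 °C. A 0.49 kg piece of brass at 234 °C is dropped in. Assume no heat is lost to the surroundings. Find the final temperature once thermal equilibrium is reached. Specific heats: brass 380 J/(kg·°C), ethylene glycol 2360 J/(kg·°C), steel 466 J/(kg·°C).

Net heat exchanged in the isolated system is zero:
0.49*380*(T − 234) + 0.337*2360*(T − 1.32) + 0.342*466*(T − 1.32) = 0
1140.9 T = 44831
T = 44831/1140.9 ≈ 39.29 °C

T_f ≈ 39.3 °C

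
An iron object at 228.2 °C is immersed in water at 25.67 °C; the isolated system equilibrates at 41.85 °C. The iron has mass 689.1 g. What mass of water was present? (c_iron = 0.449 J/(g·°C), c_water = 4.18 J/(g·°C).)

m ≈ 853 g

Heat gained plus heat lost sum to zero:
689.1×0.449×(41.85 − 228.2) + m×4.18×(41.85 − 25.67) = 0
67.63 m = 57658
m = 57658/67.63 ≈ 852.5 g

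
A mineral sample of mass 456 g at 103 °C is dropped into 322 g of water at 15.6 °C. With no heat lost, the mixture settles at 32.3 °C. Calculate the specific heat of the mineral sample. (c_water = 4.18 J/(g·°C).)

Let T be the final temperature. ΣQ_i = 0:
456·c·(32.3 − 103) + 322·4.18·(32.3 − 15.6) = 0
-32239 c = -22478
c = -22478/-32239 ≈ 0.6972 J/(g·°C)

c ≈ 0.697 J/(g·°C)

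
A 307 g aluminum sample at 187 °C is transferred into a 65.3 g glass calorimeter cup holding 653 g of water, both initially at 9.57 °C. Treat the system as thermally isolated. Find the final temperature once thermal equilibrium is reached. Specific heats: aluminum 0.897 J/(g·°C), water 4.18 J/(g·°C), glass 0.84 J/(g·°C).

Setting the total heat transfer to zero:
307×0.897×(T − 187) + 653×4.18×(T − 9.57) + 65.3×0.84×(T − 9.57) = 0
3059.8 T = 78143
T = 78143/3059.8 ≈ 25.54 °C

T_f ≈ 25.5 °C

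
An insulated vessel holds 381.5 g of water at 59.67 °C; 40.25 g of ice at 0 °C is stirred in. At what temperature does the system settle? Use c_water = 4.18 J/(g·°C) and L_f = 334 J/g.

T_f ≈ 46.3 °C

Net heat exchanged in the isolated system is zero:
fusion: m_ice L_f = 40.25×334 = 13444; meltwater 0→T: 40.25×4.18×T = 168.24 T; water: 1594.7(T − 59.67)
1762.9 T = 95154 − 13444 = 81710
T ≈ 46.35 °C (positive, so assuming full melt was valid).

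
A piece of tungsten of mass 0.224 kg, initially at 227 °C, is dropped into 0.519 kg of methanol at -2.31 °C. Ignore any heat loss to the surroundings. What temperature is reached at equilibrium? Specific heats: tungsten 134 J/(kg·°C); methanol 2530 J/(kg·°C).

Heat gained plus heat lost sum to zero:
0.224·134·(T − 227) + 0.519·2530·(T − (-2.31)) = 0
30.02(T − 227) + 1313.1(T − (-2.31)) = 0
(30.02 + 1313.1) T = 30.02·227 + 1313.1·(-2.31)
T ≈ 2.81 °C

T_f ≈ 2.8 °C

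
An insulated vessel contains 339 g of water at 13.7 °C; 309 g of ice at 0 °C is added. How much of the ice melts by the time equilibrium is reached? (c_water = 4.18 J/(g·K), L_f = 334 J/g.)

m_melted ≈ 58.1 g

Water can give up m c ΔT = 339·4.18·13.7 = 19413 J before reaching 0 °C.
Melting all 309 g of ice would need 309·334 = 103206 J.
That's not enough to melt it all — equilibrium is at 0 °C with ice remaining.
Mass melted = 19413/334 ≈ 58.12 g.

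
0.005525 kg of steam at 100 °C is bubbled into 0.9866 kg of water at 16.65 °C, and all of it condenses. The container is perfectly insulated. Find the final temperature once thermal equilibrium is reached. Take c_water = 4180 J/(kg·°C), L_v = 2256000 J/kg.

Conservation of energy gives ΣQ = 0:
latent heat released on condensation: 0.005525×2256000 = 12464
  condensed water 100 °C→T: 23.09(T − 100)
  water warms: 0.9866×4180×(T − 16.65) = 4124(T − 16.65)
4147.1 T = 12464 + 2309.4 + 68664 = 83438
T ≈ 20.12 °C — below 100 °C, confirming all the steam condensed.

T_f ≈ 20.1 °C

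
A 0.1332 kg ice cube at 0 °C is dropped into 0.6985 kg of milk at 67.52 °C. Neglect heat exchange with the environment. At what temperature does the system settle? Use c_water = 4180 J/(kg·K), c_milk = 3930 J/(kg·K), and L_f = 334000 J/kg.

Heat gained plus heat lost sum to zero:
fusion: m_ice L_f = 0.1332×334000 = 44489; warm the meltwater: 556.78 T; milk: 2745.1(T − 67.52)
3301.9 T = 185349 − 44489 = 140861
T ≈ 42.66 °C (positive, so assuming full melt was valid).

T_f ≈ 42.7 °C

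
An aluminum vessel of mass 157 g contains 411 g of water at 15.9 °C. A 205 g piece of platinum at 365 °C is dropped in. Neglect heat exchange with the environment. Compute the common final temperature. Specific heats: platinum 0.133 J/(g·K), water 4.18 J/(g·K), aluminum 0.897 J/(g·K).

T_f ≈ 20.9 °C

Conservation of energy gives ΣQ = 0:
205·0.133·(T − 365) + 411·4.18·(T − 15.9) + 157·0.897·(T − 15.9) = 0
27.27(T − 365) + 1718(T − 15.9) + 140.83(T − 15.9) = 0
(27.27 + 1718 + 140.83) T = 27.27·365 + 1718·15.9 + 140.83·15.9
T = 39507/1886.1 ≈ 20.95 °C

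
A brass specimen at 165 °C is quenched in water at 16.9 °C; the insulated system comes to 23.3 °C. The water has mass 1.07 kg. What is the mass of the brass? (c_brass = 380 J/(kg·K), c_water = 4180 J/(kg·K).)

m ≈ 0.532 kg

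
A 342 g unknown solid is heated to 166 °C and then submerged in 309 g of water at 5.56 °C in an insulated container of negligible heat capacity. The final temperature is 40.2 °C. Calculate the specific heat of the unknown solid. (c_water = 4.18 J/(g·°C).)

c ≈ 1.04 J/(g·°C)

m_s c (T_s − T_f) = m_water c_water (T_f − T_0):
342·c·(166 − 40.2) = 309·4.18·(40.2 − 5.56)
43024 c = 44742  ⇒  c ≈ 1.04 J/(g·°C)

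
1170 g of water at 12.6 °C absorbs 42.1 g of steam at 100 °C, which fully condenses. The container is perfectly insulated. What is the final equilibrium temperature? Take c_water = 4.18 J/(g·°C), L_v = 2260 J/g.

T_f ≈ 34.4 °C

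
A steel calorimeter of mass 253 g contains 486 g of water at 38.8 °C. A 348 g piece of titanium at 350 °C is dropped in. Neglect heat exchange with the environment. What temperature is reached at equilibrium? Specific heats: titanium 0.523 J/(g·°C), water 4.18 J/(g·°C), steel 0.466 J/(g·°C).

T_f ≈ 63.1 °C

Let T be the final temperature. ΣQ_i = 0:
348×0.523×(T − 350) + 486×4.18×(T − 38.8) + 253×0.466×(T − 38.8) = 0
2331.4 T = 147097
T = 147097 / 2331.4 = 63.1 °C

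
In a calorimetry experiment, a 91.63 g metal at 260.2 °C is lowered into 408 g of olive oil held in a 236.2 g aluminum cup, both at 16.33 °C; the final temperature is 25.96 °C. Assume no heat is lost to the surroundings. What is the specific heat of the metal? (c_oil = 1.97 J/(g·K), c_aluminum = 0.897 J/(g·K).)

Let T be the final temperature. ΣQ_i = 0:
91.63·c·(25.96 − 260.2) + 408·1.97·(25.96 − 16.33) + 236.2·0.897·(25.96 − 16.33) = 0
-21463 c = -9780.5
c = -9780.5/-21463 ≈ 0.4557 J/(g·K)

c ≈ 0.456 J/(g·K)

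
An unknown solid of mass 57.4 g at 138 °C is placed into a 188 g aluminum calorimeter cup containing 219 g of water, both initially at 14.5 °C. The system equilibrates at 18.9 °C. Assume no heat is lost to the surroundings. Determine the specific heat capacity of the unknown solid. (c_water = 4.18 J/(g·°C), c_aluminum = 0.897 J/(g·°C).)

c ≈ 0.698 J/(g·°C)

Conservation of energy gives ΣQ = 0:
57.4·c·(18.9 − 138) + 219·4.18·(18.9 − 14.5) + 188·0.897·(18.9 − 14.5) = 0
-6836.3 c = -4769.8
c = -4769.8/-6836.3 ≈ 0.6977 J/(g·°C)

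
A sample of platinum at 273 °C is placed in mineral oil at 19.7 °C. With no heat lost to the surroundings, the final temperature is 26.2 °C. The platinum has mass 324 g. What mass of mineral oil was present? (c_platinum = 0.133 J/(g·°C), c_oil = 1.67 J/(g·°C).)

Let T be the final temperature. ΣQ_i = 0:
324·0.133·(26.2 − 273) + m·1.67·(26.2 − 19.7) = 0
10.86 m = 10635
m = 10635/10.86 ≈ 979.7 g

m ≈ 980 g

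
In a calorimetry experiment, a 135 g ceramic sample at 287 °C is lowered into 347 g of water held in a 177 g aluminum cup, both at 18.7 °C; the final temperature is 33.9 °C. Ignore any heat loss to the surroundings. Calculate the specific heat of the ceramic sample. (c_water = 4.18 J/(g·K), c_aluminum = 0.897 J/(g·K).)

c ≈ 0.716 J/(g·K)

Taking heat into each body as positive, Σ m c ΔT = 0:
135·c·(33.9 − 287) + 347·4.18·(33.9 − 18.7) + 177·0.897·(33.9 − 18.7) = 0
-34168 c = -24460
c = -24460/-34168 ≈ 0.7159 J/(g·K)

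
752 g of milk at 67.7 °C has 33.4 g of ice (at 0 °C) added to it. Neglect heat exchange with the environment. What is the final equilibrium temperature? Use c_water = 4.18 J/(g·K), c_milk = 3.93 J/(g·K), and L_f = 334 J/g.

T_f ≈ 61.0 °C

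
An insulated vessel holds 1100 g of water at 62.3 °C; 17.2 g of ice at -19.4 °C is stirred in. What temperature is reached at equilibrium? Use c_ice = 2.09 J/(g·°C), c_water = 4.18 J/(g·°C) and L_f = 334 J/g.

Setting the total heat transfer to zero:
warm ice to 0 °C: 17.2·2.09·(0 − (-19.4)) = 697.39; latent heat to melt: 17.2·334 = 5744.8; meltwater 0→T: 17.2·4.18·T = 71.9 T; water: 4598(T − 62.3)
4669.9 T = 286455 − 6442.2 = 280013
T ≈ 59.96 °C. Since T > 0 °C, the all-ice-melts assumption holds.

T_f ≈ 60.0 °C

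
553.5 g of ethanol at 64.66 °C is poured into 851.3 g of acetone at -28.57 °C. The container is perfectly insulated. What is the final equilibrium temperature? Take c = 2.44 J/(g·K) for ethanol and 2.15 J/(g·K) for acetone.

T_f ≈ 11.0 °C

Energy conservation, ΣQ = 0:
553.5×2.44×(T − 64.66) + 851.3×2.15×(T − (-28.57)) = 0
1350.5(T − 64.66) + 1830.3(T − (-28.57)) = 0
(1350.5 + 1830.3) T = 1350.5×64.66 + 1830.3×(-28.57)
T = 35034/3180.8 ≈ 11.01 °C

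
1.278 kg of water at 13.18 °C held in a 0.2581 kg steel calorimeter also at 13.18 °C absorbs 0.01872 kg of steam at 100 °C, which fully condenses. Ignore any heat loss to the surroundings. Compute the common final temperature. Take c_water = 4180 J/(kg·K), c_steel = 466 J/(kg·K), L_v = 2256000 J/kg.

T_f ≈ 22.0 °C

Energy conservation, ΣQ = 0:
latent heat released on condensation: 0.01872×2256000 = 42232
  condensed water 100 °C→T: 78.25(T − 100)
  water warms: 1.278×4180×(T − 13.18) = 5342(T − 13.18)
  steel cup: 0.2581×466×(T − 13.18) = 120.27(T − 13.18)
5540.6 T = 42232 + 7825 + 71993 = 122051
T ≈ 22.03 °C, under the boiling point, so the assumption holds.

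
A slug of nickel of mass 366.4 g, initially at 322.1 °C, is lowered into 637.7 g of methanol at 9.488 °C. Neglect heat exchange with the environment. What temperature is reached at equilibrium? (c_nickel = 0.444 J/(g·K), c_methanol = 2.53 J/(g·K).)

T_f ≈ 38.1 °C

Setting the total heat transfer to zero:
366.4×0.444×(T − 322.1) + 637.7×2.53×(T − 9.488) = 0
162.68(T − 322.1) + 1613.4(T − 9.488) = 0
1776.1 T = 67708
T ≈ 38.12 °C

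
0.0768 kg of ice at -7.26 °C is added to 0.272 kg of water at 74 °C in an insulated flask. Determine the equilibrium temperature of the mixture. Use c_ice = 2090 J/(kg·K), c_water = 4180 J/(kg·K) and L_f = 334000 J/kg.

Conservation of energy gives ΣQ = 0:
warm ice to 0 °C: 0.0768·2090·(0 − (-7.26)) = 1165.3; melt ice: 0.0768·334000 = 25651; warm the meltwater: 321.02 T; water cools: 0.272·4180·(T − 74) = 1137(T − 74)
1458 T = 84135 − 26817 = 57319
T ≈ 39.31 °C (positive, so assuming full melt was valid).

T_f ≈ 39.3 °C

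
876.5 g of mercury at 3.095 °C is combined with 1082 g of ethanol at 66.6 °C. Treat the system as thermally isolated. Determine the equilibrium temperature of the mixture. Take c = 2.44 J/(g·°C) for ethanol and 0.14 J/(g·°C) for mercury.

T_f ≈ 63.8 °C

Heat lost by the ethanol equals heat gained by the mercury:
1082·2.44·(66.6 − T) = 876.5·0.14·(T − 3.095)
2640.1(66.6 − T) = 122.71(T − 3.095)
2762.8 T = 176209  ⇒  T ≈ 63.78 °C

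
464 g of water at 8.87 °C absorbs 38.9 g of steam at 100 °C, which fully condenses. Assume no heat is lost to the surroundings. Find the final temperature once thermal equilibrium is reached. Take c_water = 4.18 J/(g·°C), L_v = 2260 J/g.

T_f ≈ 57.7 °C

Heat gained plus heat lost sum to zero:
latent heat released on condensation: 38.9·2260 = 87914; condensed water 100 °C→T: 162.6(T − 100); water warms: 464·4.18·(T − 8.87) = 1939.5(T − 8.87)
2102.1 T = 87914 + 16260 + 17204 = 121378
T ≈ 57.74 °C — below 100 °C, confirming all the steam condensed.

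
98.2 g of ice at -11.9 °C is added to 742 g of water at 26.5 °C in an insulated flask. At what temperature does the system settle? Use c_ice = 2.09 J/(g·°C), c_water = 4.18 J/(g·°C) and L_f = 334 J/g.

Sum of m c ΔT and latent-heat terms is zero:
warm ice to 0 °C: 98.2·2.09·(0 − (-11.9)) = 2442.3; melt ice: 98.2·334 = 32799; meltwater 0→T: 98.2·4.18·T = 410.48 T; water cools: 742·4.18·(T − 26.5) = 3101.6(T − 26.5)
3512 T = 82191 − 35241 = 46950
T ≈ 13.37 °C (positive, so assuming full melt was valid).

T_f ≈ 13.4 °C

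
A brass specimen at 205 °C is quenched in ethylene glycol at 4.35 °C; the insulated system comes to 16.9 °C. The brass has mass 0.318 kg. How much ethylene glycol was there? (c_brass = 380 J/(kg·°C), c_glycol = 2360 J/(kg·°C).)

m ≈ 0.767 kg

Energy conservation, ΣQ = 0:
0.318·380·(16.9 − 205) + m·2360·(16.9 − 4.35) = 0
29618 m = 22730
m = 22730/29618 ≈ 0.7674 kg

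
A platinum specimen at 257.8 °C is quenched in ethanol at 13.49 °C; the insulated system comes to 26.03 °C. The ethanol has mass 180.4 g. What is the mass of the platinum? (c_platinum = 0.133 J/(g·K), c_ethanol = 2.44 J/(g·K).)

Conservation of energy gives ΣQ = 0:
m·0.133·(26.03 − 257.8) + 180.4·2.44·(26.03 − 13.49) = 0
-30.83 m = -5519.8
m = -5519.8/-30.83 ≈ 179.1 g

m ≈ 179 g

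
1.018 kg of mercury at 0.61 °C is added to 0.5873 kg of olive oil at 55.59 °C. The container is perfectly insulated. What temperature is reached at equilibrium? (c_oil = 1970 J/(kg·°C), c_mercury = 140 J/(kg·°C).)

T_f ≈ 49.6 °C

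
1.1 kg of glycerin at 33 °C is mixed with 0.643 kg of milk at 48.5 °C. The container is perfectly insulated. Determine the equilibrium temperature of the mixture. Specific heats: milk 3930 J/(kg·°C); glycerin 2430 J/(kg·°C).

T_f ≈ 40.5 °C

With ΣQ=0 the equilibrium temperature is the m·c-weighted mean:
T_f = (2527*48.5 + 2673*33) / (2527 + 2673)
    = 210768 / 5200 ≈ 40.53 °C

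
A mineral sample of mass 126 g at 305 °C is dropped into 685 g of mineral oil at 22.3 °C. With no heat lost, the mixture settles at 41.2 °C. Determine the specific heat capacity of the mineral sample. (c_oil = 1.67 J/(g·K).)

c ≈ 0.65 J/(g·K)

Heat lost by the mineral sample = heat gained by the oil:
126·c·(305 − 41.2) = 685·1.67·(41.2 − 22.3)
33239 c = 21621  ⇒  c ≈ 0.6505 J/(g·K)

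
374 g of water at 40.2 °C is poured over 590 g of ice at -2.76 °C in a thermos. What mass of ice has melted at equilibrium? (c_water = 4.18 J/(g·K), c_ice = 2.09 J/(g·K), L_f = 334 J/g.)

m_melted ≈ 178 g

Water can give up m c ΔT = 374·4.18·40.2 = 62845 J before reaching 0 °C.
Warming the ice to 0 °C takes 590·2.09·2.76 = 3403.4 J, leaving 59442 J for melting.
Melting all 590 g of ice would need 590·334 = 197060 J.
59442 J < 197060 J, so only part of the ice melts and the system sits at 0 °C.
m_melt = 59442 / L_f = 178 g.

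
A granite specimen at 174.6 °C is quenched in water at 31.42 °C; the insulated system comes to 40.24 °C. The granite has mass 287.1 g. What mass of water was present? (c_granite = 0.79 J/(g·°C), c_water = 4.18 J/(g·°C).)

Heat lost by the granite = heat gained by the water:
287.1·0.79·(174.6 − 40.24) = m·4.18·(40.24 − 31.42)
36.87 m = 30474  ⇒  m ≈ 826.6 g

m ≈ 827 g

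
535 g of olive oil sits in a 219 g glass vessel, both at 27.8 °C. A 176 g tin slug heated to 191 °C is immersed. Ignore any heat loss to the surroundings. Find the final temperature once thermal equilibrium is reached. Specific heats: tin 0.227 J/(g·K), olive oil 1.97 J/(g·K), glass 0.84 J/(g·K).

T_f ≈ 32.9 °C

Energy conservation, ΣQ = 0:
176*0.227*(T − 191) + 535*1.97*(T − 27.8) + 219*0.84*(T − 27.8) = 0
39.95(T − 191) + 1054(T − 27.8) + 183.96(T − 27.8) = 0
(39.95 + 1054 + 183.96) T = 39.95*191 + 1054*27.8 + 183.96*27.8
T = 42045/1277.9 ≈ 32.90 °C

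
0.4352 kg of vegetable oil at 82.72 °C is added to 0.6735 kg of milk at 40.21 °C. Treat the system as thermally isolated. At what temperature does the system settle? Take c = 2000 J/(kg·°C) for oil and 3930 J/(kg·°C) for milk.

T_f ≈ 50.7 °C

Net heat exchanged in the isolated system is zero:
0.4352·2000·(T − 82.72) + 0.6735·3930·(T − 40.21) = 0
3517.3 T = 178430
T = 178430 / 3517.3 = 50.7 °C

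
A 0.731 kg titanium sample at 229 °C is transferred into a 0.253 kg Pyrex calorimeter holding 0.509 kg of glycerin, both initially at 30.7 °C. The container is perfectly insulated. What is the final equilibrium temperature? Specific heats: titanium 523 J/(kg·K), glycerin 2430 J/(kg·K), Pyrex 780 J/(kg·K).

T_f ≈ 72.4 °C

Conservation of energy gives ΣQ = 0:
0.731·523·(T − 229) + 0.509·2430·(T − 30.7) + 0.253·780·(T − 30.7) = 0
1816.5 T = 131580
T ≈ 72.44 °C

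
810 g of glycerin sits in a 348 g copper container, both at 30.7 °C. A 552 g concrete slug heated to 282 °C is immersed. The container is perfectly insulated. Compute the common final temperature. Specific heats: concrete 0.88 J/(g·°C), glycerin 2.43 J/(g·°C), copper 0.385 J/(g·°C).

Taking heat into each body as positive, Σ m c ΔT = 0:
552*0.88*(T − 282) + 810*2.43*(T − 30.7) + 348*0.385*(T − 30.7) = 0
485.76(T − 282) + 1968.3(T − 30.7) + 133.98(T − 30.7) = 0
2588 T = 201524
T = 201524 / 2588 = 77.9 °C

T_f ≈ 77.9 °C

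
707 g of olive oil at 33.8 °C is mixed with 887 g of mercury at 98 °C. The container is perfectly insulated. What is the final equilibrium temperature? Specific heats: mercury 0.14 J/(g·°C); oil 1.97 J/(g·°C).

T_f ≈ 39.1 °C

|Q_mercury| = |Q_oil|:
887×0.14×(98 − T) = 707×1.97×(T − 33.8)
124.18(98 − T) = 1392.8(T − 33.8)
1517 T = 59246  ⇒  T ≈ 39.06 °C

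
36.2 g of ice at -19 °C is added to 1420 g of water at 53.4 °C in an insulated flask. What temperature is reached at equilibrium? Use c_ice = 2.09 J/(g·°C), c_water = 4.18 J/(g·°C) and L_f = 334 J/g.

T_f ≈ 49.8 °C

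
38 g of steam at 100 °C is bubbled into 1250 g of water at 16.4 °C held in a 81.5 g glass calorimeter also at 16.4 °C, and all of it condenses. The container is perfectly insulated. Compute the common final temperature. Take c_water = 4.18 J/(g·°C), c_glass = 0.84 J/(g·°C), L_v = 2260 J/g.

T_f ≈ 34.6 °C

Energy conservation, ΣQ = 0:
latent heat released on condensation: 38×2260 = 85880
  condensate cools 100→T: 38×4.18×(T − 100) = 158.84(T − 100)
  original water: 5225(T − 16.4)
  cup: 68.46(T − 16.4)
5452.3 T = 85880 + 15884 + 86813 = 188577
T ≈ 34.59 °C, under the boiling point, so the assumption holds.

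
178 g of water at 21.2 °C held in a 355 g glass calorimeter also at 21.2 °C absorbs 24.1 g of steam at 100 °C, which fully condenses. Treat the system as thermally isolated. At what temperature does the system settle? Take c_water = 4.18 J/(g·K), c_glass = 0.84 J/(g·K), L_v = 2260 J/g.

T_f ≈ 75.8 °C

Taking heat into each body as positive, Σ m c ΔT = 0:
latent heat released on condensation: 24.1·2260 = 54466
  condensed water 100 °C→T: 100.74(T − 100)
  water warms: 178·4.18·(T − 21.2) = 744.04(T − 21.2)
  glass cup: 355·0.84·(T − 21.2) = 298.2(T − 21.2)
1143 T = 54466 + 10074 + 22095 = 86635
T ≈ 75.80 °C (< 100 °C, so full condensation is consistent).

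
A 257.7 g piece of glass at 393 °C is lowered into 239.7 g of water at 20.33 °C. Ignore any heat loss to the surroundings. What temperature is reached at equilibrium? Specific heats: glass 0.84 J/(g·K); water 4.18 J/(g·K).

Net heat exchanged in the isolated system is zero:
257.7*0.84*(T − 393) + 239.7*4.18*(T − 20.33) = 0
1218.4 T = 105441
T = 105441/1218.4 ≈ 86.54 °C

T_f ≈ 86.5 °C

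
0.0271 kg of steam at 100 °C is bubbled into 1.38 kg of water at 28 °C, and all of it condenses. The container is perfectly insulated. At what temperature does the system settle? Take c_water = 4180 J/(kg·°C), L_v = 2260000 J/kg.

T_f ≈ 39.8 °C

Conservation of energy gives ΣQ = 0:
condense steam: −0.0271·2260000 = −61246
  condensed water 100 °C→T: 113.28(T − 100)
  original water: 5768.4(T − 28)
5881.7 T = 61246 + 11328 + 161515 = 234089
T ≈ 39.80 °C (< 100 °C, so full condensation is consistent).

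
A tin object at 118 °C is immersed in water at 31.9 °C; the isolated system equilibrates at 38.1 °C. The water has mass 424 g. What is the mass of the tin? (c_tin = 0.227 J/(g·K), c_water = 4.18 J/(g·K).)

m ≈ 606 g

Energy conservation, ΣQ = 0:
m·0.227·(38.1 − 118) + 424·4.18·(38.1 − 31.9) = 0
-18.14 m = -10988
m = -10988/-18.14 ≈ 605.8 g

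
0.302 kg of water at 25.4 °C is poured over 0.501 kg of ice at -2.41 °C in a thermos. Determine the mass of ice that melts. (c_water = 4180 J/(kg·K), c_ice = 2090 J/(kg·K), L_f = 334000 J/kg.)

Cooling the water to 0 °C releases 0.302×4180×25.4 = 32064 J.
Of that, 0.501×2090×2.41 = 2523.5 J goes to bring the ice to 0 °C, leaving 29540 J.
To melt every bit of ice: 0.501×334000 = 167334 J.
29540 J < 167334 J, so only part of the ice melts and the system sits at 0 °C.
Mass melted = 29540/334000 ≈ 0.08844 kg.

m_melted ≈ 0.0884 kg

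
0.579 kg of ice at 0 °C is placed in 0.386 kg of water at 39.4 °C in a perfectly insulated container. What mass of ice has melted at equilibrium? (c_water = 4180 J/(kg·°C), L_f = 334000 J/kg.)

m_melted ≈ 0.19 kg

Water can give up m c ΔT = 0.386·4180·39.4 = 63571 J before reaching 0 °C.
Melting all 0.579 kg of ice would need 0.579·334000 = 193386 J.
That's not enough to melt it all — equilibrium is at 0 °C with ice remaining.
Mass melted = 63571/334000 ≈ 0.1903 kg.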